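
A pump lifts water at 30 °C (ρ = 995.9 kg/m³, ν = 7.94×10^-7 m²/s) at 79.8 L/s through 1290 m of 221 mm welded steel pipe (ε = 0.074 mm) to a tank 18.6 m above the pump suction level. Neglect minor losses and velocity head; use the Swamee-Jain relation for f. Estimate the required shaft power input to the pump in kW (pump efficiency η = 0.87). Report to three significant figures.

V = 4Q/(πD²) = 2.080 m/s; Re = 5.79×10^5; ε/D = 3.35×10^-4; f = 0.01649
h_f = f(L/D)V²/2g = 21.24 m
Total head H = z + h_f = 18.6 + 21.24 = 39.84 m
P_hyd = ρgQH = 995.9·9.81·0.0798·39.84 = 31.06 kW
P_shaft = P_hyd/η = 31.06/0.87 = 35.70 kW

P_shaft ≈ 35.7 kW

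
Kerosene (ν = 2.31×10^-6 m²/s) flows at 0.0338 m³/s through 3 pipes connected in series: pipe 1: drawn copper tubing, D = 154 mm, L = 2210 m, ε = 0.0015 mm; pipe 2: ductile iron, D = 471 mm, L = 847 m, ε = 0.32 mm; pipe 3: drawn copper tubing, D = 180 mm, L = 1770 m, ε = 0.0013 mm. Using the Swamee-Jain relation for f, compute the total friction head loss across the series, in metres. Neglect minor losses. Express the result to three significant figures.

H ≈ 57.3 m

Pipe 1: V = 1.815 m/s, Re = 1.21×10^5, ε/D = 9.74×10^-6, f = 0.01724, h_1 = f(L/D)V²/2g = 41.52 m
Pipe 2: V = 0.1940 m/s, Re = 3.96×10^4, ε/D = 6.79×10^-4, f = 0.02410, h_2 = f(L/D)V²/2g = 0.08314 m
Pipe 3: V = 1.328 m/s, Re = 1.04×10^5, ε/D = 7.22×10^-6, f = 0.01778, h_3 = f(L/D)V²/2g = 15.72 m
Series → Q common, losses add: H = Σh = 57.33 m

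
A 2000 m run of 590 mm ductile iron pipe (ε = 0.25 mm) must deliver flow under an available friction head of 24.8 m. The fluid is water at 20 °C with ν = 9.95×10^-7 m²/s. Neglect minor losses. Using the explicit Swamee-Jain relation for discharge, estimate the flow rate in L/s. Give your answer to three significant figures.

Q ≈ 808 L/s

Swamee-Jain (Type II): Q = -0.965·√(gD⁵h_f/L)·ln[ε/(3.7D) + √(3.17ν²L/(gD³h_f))]
√(gD⁵h_f/L) = √(9.81·0.590⁵·24.8/2000) = 0.09326
ε/(3.7D) = 1.15×10^-4; √(3.17ν²L/(gD³h_f)) = 1.12×10^-5
Q = -0.965·0.09326·ln(1.257×10^-4) = 0.8083 m³/s
Check: V = 2.96 m/s, Re = 1.75×10^6, f = 0.01651, h_f = 24.9 m ≈ 24.8 m ✓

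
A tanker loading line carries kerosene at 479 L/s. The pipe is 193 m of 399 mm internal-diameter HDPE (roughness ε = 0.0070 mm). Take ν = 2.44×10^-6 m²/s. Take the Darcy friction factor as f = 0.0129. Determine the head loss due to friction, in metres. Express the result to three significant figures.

h_f ≈ 4.67 m

V = 4Q/(πD²) = 4·0.479/(π·0.399²) = 3.831 m/s
h_f = f(L/D)V²/(2g) = 0.01290·(193/0.399)·3.831²/(2·9.81) = 4.667 m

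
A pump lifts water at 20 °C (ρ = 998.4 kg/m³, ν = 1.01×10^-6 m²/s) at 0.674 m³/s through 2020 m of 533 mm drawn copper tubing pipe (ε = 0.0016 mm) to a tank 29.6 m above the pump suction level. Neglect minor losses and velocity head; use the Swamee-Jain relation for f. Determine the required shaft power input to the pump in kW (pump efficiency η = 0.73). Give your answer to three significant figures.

V = 4Q/(πD²) = 3.021 m/s; Re = 1.59×10^6; ε/D = 3.00×10^-6; f = 0.01085
h_f = f(L/D)V²/2g = 19.12 m
Total head H = z + h_f = 29.6 + 19.12 = 48.72 m
P_hyd = ρgQH = 998.4·9.81·0.674·48.72 = 321.6 kW
P_shaft = P_hyd/η = 321.6/0.73 = 440.6 kW

P_shaft ≈ 441 kW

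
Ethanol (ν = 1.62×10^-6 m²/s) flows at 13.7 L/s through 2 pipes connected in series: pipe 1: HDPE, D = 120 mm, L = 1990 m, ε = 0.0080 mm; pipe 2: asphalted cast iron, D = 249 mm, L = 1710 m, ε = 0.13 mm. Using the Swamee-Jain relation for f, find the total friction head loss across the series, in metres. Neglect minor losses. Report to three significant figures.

H ≈ 23.8 m

Pipe 1: V = 1.211 m/s, Re = 8.97×10^4, ε/D = 6.67×10^-5, f = 0.01865, h_1 = f(L/D)V²/2g = 23.13 m
Pipe 2: V = 0.2813 m/s, Re = 4.32×10^4, ε/D = 5.22×10^-4, f = 0.02326, h_2 = f(L/D)V²/2g = 0.6445 m
Series → Q common, losses add: H = Σh = 23.77 m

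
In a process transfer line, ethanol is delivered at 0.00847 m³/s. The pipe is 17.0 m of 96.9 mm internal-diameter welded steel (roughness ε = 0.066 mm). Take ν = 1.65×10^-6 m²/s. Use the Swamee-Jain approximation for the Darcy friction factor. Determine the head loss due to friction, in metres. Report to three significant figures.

V = 4Q/(πD²) = 4·0.00847/(π·0.0969²) = 1.149 m/s
Re = VD/ν = 1.149·0.0969/1.65×10^-6 = 6.75×10^4 → turbulent
ε/D = 0.066/96.9 = 6.81×10^-4
Swamee-Jain: f = 0.02223
h_f = f(L/D)V²/(2g) = 0.02223·(17.0/0.0969)·1.149²/(2·9.81) = 0.2622 m

h_f ≈ 0.262 m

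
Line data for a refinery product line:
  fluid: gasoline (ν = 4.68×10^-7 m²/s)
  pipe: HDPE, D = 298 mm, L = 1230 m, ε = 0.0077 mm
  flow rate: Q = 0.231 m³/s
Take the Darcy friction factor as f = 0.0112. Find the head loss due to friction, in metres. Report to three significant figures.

V = 4Q/(πD²) = 4·0.231/(π·0.298²) = 3.312 m/s
h_f = f(L/D)V²/(2g) = 0.01120·(1230/0.298)·3.312²/(2·9.81) = 25.85 m

h_f ≈ 25.8 m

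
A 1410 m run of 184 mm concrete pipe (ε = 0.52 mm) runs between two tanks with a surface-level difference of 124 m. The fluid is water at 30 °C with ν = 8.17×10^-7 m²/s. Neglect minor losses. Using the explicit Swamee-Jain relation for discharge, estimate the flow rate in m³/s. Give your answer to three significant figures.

Swamee-Jain (Type II): Q = -0.965·√(gD⁵h_f/L)·ln[ε/(3.7D) + √(3.17ν²L/(gD³h_f))]
√(gD⁵h_f/L) = √(9.81·0.184⁵·124/1410) = 0.01349
ε/(3.7D) = 7.64×10^-4; √(3.17ν²L/(gD³h_f)) = 1.98×10^-5
Q = -0.965·0.01349·ln(7.836×10^-4) = 0.09309 m³/s
Check: V = 3.50 m/s, Re = 7.88×10^5, f = 0.02599, h_f = 124 m ≈ 124 m ✓

Q ≈ 0.0931 m³/s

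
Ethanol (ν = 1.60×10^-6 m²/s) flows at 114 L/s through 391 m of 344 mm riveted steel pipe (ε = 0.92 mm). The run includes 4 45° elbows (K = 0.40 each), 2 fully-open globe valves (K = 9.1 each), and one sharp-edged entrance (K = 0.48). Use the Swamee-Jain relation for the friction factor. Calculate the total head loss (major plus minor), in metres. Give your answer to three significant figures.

V = 4Q/(πD²) = 1.227 m/s; V²/2g = 0.07668 m
Re = 2.64×10^5, ε/D = 0.00267 → f = 0.02605 (Swamee-Jain)
Major: h_f = f(L/D)·V²/2g = 0.02605·1137·0.07668 = 2.271 m
Minor: ΣK = 20.3; h_m = ΣK·V²/2g = 1.555 m
Total H_L = 2.271 + 1.555 = 3.826 m

H_L ≈ 3.83 m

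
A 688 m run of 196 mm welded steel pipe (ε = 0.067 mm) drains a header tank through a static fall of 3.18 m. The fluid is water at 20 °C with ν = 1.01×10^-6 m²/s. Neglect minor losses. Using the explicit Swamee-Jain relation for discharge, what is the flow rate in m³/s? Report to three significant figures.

Q ≈ 0.0300 m³/s

Swamee-Jain (Type II): Q = -0.965·√(gD⁵h_f/L)·ln[ε/(3.7D) + √(3.17ν²L/(gD³h_f))]
√(gD⁵h_f/L) = √(9.81·0.196⁵·3.18/688) = 0.003622
ε/(3.7D) = 9.24×10^-5; √(3.17ν²L/(gD³h_f)) = 9.73×10^-5
Q = -0.965·0.003622·ln(1.897×10^-4) = 0.02995 m³/s
Check: V = 0.993 m/s, Re = 1.93×10^5, f = 0.01812, h_f = 3.19 m ≈ 3.18 m ✓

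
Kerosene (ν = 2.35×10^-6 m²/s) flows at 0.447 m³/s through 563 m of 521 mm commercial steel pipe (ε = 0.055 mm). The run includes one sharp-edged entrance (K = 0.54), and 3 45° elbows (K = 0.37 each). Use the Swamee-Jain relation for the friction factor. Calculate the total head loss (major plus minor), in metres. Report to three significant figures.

V = 4Q/(πD²) = 2.097 m/s; V²/2g = 0.2241 m
Re = 4.65×10^5, ε/D = 1.06×10^-4 → f = 0.01465 (Swamee-Jain)
Major: h_f = f(L/D)·V²/2g = 0.01465·1081·0.2241 = 3.548 m
Minor: ΣK = 1.65; h_m = ΣK·V²/2g = 0.3697 m
Total H_L = 3.548 + 0.3697 = 3.918 m

H_L ≈ 3.92 m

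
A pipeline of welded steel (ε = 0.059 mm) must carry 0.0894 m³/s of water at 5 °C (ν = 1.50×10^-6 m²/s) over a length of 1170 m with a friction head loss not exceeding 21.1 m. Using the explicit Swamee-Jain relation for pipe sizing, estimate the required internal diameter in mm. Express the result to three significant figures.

Swamee-Jain (Type III): D = 0.66·[ε^1.25·(LQ²/(gh_f))^4.75 + ν·Q^9.4·(L/(gh_f))^5.2]^0.04
LQ²/(gh_f) = 0.04518; L/(gh_f) = 5.652
Term 1 = ε^1.25·(…)^4.75 = 2.11×10^-12; Term 2 = ν·Q^9.4·(…)^5.2 = 1.70×10^-12
D = 0.66·(2.11×10^-12 + 1.70×10^-12)^0.04 = 0.2306 m = 231 mm
Check: V = 2.14 m/s, Re = 3.29×10^5, f = 0.01659, h_f = 19.7 m ≈ 21.1 m ✓

D ≈ 231 mm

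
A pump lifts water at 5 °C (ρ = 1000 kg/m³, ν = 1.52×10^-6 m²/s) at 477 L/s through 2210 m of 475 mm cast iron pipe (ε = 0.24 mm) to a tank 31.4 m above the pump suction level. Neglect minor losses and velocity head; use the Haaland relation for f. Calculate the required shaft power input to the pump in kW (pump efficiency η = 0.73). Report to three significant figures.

V = 4Q/(πD²) = 2.692 m/s; Re = 8.41×10^5; ε/D = 5.05×10^-4; f = 0.01729
h_f = f(L/D)V²/2g = 29.70 m
Total head H = z + h_f = 31.4 + 29.70 = 61.10 m
P_hyd = ρgQH = 1000·9.81·0.477·61.10 = 285.9 kW
P_shaft = P_hyd/η = 285.9/0.73 = 391.7 kW

P_shaft ≈ 392 kW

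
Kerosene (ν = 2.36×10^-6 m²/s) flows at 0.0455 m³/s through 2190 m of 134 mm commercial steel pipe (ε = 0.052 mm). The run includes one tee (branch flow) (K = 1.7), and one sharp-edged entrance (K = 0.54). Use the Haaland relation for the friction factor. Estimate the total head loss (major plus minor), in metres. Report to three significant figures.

H_L ≈ 159 m

V = 4Q/(πD²) = 3.226 m/s; V²/2g = 0.5305 m
Re = 1.83×10^5, ε/D = 3.88×10^-4 → f = 0.01819 (Haaland)
Major: h_f = f(L/D)·V²/2g = 0.01819·16343·0.5305 = 157.7 m
Minor: ΣK = 2.24; h_m = ΣK·V²/2g = 1.188 m
Total H_L = 157.7 + 1.188 = 158.9 m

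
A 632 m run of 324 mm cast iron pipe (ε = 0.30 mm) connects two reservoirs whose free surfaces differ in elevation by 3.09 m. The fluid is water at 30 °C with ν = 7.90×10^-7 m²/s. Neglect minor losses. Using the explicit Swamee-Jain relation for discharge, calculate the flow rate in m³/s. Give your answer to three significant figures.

Swamee-Jain (Type II): Q = -0.965·√(gD⁵h_f/L)·ln[ε/(3.7D) + √(3.17ν²L/(gD³h_f))]
√(gD⁵h_f/L) = √(9.81·0.324⁵·3.09/632) = 0.01309
ε/(3.7D) = 2.50×10^-4; √(3.17ν²L/(gD³h_f)) = 3.48×10^-5
Q = -0.965·0.01309·ln(2.851×10^-4) = 0.1031 m³/s
Check: V = 1.25 m/s, Re = 5.13×10^5, f = 0.02001, h_f = 3.11 m ≈ 3.09 m ✓

Q ≈ 0.103 m³/s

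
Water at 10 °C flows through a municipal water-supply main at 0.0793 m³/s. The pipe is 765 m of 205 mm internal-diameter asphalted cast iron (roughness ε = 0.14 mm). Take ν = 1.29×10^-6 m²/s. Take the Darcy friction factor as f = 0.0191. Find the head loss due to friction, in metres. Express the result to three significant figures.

V = 4Q/(πD²) = 4·0.0793/(π·0.205²) = 2.403 m/s
h_f = f(L/D)V²/(2g) = 0.01910·(765/0.205)·2.403²/(2·9.81) = 20.97 m

h_f ≈ 21.0 m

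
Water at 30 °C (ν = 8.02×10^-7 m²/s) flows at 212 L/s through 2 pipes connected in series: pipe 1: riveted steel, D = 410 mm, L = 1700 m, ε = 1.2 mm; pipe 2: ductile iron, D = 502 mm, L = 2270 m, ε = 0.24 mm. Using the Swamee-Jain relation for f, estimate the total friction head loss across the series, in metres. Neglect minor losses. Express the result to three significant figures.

Pipe 1: V = 1.606 m/s, Re = 8.21×10^5, ε/D = 0.00293, f = 0.02623, h_1 = f(L/D)V²/2g = 14.29 m
Pipe 2: V = 1.071 m/s, Re = 6.70×10^5, ε/D = 4.78×10^-4, f = 0.01740, h_2 = f(L/D)V²/2g = 4.601 m
Series → Q common, losses add: H = Σh = 18.90 m

H ≈ 18.9 m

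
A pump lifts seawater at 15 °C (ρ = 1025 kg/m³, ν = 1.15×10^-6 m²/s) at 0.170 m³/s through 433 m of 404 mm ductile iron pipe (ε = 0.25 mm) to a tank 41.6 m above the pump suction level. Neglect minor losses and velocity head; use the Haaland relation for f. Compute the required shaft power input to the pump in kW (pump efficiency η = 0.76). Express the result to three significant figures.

P_shaft ≈ 97.5 kW

V = 4Q/(πD²) = 1.326 m/s; Re = 4.66×10^5; ε/D = 6.19×10^-4; f = 0.01834
h_f = f(L/D)V²/2g = 1.762 m
Total head H = z + h_f = 41.6 + 1.762 = 43.36 m
P_hyd = ρgQH = 1025·9.81·0.170·43.36 = 74.12 kW
P_shaft = P_hyd/η = 74.12/0.76 = 97.53 kW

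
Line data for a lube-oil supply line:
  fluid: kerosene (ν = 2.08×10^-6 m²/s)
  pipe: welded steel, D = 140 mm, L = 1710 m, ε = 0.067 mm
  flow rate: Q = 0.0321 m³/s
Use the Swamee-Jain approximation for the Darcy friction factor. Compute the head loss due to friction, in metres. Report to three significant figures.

V = 4Q/(πD²) = 4·0.0321/(π·0.140²) = 2.085 m/s
Re = VD/ν = 2.085·0.140/2.08×10^-6 = 1.40×10^5 → turbulent
ε/D = 0.067/140 = 4.79×10^-4
Swamee-Jain: f = 0.01951
h_f = f(L/D)V²/(2g) = 0.01951·(1710/0.140)·2.085²/(2·9.81) = 52.81 m

h_f ≈ 52.8 m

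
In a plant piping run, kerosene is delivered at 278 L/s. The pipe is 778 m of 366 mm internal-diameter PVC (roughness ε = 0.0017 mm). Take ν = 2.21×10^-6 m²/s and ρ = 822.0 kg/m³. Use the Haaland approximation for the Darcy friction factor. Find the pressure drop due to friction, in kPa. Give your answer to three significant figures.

Δp ≈ 81.9 kPa

V = 4Q/(πD²) = 4·0.278/(π·0.366²) = 2.642 m/s
Re = VD/ν = 2.642·0.366/2.21×10^-6 = 4.38×10^5 → turbulent
ε/D = 0.0017/366 = 4.64×10^-6
Haaland: f = 0.01343
h_f = f(L/D)V²/(2g) = 0.01343·(778/0.366)·2.642²/(2·9.81) = 10.16 m
Δp = ρg·h_f = 822.0·9.81·10.16 = 81.90 kPa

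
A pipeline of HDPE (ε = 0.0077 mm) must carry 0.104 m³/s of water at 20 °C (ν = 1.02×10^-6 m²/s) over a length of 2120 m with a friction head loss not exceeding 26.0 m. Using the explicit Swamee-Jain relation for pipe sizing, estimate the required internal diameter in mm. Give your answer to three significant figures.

D ≈ 253 mm

Swamee-Jain (Type III): D = 0.66·[ε^1.25·(LQ²/(gh_f))^4.75 + ν·Q^9.4·(L/(gh_f))^5.2]^0.04
LQ²/(gh_f) = 0.08990; L/(gh_f) = 8.312
Term 1 = ε^1.25·(…)^4.75 = 4.35×10^-12; Term 2 = ν·Q^9.4·(…)^5.2 = 3.56×10^-11
D = 0.66·(4.35×10^-12 + 3.56×10^-11)^0.04 = 0.2533 m = 253 mm
Check: V = 2.06 m/s, Re = 5.13×10^5, f = 0.01351, h_f = 24.6 m ≈ 26.0 m ✓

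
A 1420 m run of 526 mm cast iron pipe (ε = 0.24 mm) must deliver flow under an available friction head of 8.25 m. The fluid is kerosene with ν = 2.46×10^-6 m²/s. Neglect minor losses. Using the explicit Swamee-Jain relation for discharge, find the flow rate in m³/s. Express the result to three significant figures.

Swamee-Jain (Type II): Q = -0.965·√(gD⁵h_f/L)·ln[ε/(3.7D) + √(3.17ν²L/(gD³h_f))]
√(gD⁵h_f/L) = √(9.81·0.526⁵·8.25/1420) = 0.04791
ε/(3.7D) = 1.23×10^-4; √(3.17ν²L/(gD³h_f)) = 4.81×10^-5
Q = -0.965·0.04791·ln(1.714×10^-4) = 0.4009 m³/s
Check: V = 1.84 m/s, Re = 3.94×10^5, f = 0.01774, h_f = 8.31 m ≈ 8.25 m ✓

Q ≈ 0.401 m³/s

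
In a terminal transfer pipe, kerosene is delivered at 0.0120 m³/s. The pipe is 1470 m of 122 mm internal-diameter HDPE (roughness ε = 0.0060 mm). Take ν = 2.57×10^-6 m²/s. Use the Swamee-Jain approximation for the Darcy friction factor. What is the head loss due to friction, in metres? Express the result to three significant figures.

h_f ≈ 13.6 m

V = 4Q/(πD²) = 4·0.0120/(π·0.122²) = 1.027 m/s
Re = VD/ν = 1.027·0.122/2.57×10^-6 = 4.87×10^4 → turbulent
ε/D = 0.0060/122 = 4.92×10^-5
Swamee-Jain: f = 0.02108
h_f = f(L/D)V²/(2g) = 0.02108·(1470/0.122)·1.027²/(2·9.81) = 13.64 m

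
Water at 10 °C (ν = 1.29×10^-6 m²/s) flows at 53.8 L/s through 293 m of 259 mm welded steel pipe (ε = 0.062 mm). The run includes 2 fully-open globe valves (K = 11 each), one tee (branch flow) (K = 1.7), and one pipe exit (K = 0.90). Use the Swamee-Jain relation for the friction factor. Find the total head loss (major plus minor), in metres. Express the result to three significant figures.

V = 4Q/(πD²) = 1.021 m/s; V²/2g = 0.05315 m
Re = 2.05×10^5, ε/D = 2.39×10^-4 → f = 0.01735 (Swamee-Jain)
Major: h_f = f(L/D)·V²/2g = 0.01735·1131·0.05315 = 1.043 m
Minor: ΣK = 24.6; h_m = ΣK·V²/2g = 1.307 m
Total H_L = 1.043 + 1.307 = 2.350 m

H_L ≈ 2.35 m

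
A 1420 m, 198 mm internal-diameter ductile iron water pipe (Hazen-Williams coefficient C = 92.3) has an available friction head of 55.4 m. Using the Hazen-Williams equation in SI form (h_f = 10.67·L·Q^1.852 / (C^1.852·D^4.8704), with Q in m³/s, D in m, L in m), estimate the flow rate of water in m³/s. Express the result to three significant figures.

Q ≈ 0.0631 m³/s

Rearranging: Q = [h_f·C^1.852·D^4.8704 / (10.67·L)]^(1/1.852)
Q = [55.4·92.3^1.852·0.198^4.8704 / (10.67·1420)]^0.540 = 0.06306 m³/s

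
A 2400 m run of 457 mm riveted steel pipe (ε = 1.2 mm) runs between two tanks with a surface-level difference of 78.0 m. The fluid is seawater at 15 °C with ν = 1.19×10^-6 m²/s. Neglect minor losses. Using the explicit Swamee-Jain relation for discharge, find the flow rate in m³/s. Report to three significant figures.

Q ≈ 0.556 m³/s

Swamee-Jain (Type II): Q = -0.965·√(gD⁵h_f/L)·ln[ε/(3.7D) + √(3.17ν²L/(gD³h_f))]
√(gD⁵h_f/L) = √(9.81·0.457⁵·78.0/2400) = 0.07972
ε/(3.7D) = 7.10×10^-4; √(3.17ν²L/(gD³h_f)) = 1.21×10^-5
Q = -0.965·0.07972·ln(7.218×10^-4) = 0.5565 m³/s
Check: V = 3.39 m/s, Re = 1.30×10^6, f = 0.02539, h_f = 78.2 m ≈ 78.0 m ✓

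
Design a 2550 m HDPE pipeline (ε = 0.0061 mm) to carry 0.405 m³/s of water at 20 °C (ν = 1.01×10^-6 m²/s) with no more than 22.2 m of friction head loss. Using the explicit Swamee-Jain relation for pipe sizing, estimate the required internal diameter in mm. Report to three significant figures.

D ≈ 453 mm

Swamee-Jain (Type III): D = 0.66·[ε^1.25·(LQ²/(gh_f))^4.75 + ν·Q^9.4·(L/(gh_f))^5.2]^0.04
LQ²/(gh_f) = 1.921; L/(gh_f) = 11.71
Term 1 = ε^1.25·(…)^4.75 = 6.73×10^-6; Term 2 = ν·Q^9.4·(…)^5.2 = 7.42×10^-5
D = 0.66·(6.73×10^-6 + 7.42×10^-5)^0.04 = 0.4528 m = 453 mm
Check: V = 2.52 m/s, Re = 1.13×10^6, f = 0.01173, h_f = 21.3 m ≈ 22.2 m ✓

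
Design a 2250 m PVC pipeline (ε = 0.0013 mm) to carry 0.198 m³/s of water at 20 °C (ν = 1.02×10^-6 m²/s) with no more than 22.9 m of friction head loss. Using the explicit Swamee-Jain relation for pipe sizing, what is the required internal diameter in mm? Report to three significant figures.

Swamee-Jain (Type III): D = 0.66·[ε^1.25·(LQ²/(gh_f))^4.75 + ν·Q^9.4·(L/(gh_f))^5.2]^0.04
LQ²/(gh_f) = 0.3927; L/(gh_f) = 10.02
Term 1 = ε^1.25·(…)^4.75 = 5.18×10^-10; Term 2 = ν·Q^9.4·(…)^5.2 = 3.99×10^-8
D = 0.66·(5.18×10^-10 + 3.99×10^-8)^0.04 = 0.3340 m = 334 mm
Check: V = 2.26 m/s, Re = 7.40×10^5, f = 0.01230, h_f = 21.6 m ≈ 22.9 m ✓

D ≈ 334 mm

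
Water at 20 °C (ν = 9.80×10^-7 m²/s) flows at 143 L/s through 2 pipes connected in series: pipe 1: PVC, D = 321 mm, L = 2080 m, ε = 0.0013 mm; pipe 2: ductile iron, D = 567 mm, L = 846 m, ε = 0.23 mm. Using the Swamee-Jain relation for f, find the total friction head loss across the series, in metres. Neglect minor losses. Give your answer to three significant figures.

Pipe 1: V = 1.767 m/s, Re = 5.79×10^5, ε/D = 4.05×10^-6, f = 0.01283, h_1 = f(L/D)V²/2g = 13.23 m
Pipe 2: V = 0.5663 m/s, Re = 3.28×10^5, ε/D = 4.06×10^-4, f = 0.01764, h_2 = f(L/D)V²/2g = 0.4303 m
Series → Q common, losses add: H = Σh = 13.66 m

H ≈ 13.7 m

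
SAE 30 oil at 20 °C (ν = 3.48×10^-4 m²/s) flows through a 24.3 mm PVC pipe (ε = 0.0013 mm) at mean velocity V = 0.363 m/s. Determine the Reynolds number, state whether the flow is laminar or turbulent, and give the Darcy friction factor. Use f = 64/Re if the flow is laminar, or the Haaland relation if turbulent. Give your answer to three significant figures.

Re ≈ 25.3; laminar; f = 64/Re ≈ 2.52

Re = VD/ν = 0.3630·0.0243/3.48×10^-4 = 25.3
Re < 2300 → laminar → f = 64/Re = 2.525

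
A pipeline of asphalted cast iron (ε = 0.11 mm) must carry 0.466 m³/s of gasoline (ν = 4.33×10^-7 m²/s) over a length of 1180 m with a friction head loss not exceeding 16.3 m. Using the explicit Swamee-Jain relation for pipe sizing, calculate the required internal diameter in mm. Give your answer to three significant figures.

Swamee-Jain (Type III): D = 0.66·[ε^1.25·(LQ²/(gh_f))^4.75 + ν·Q^9.4·(L/(gh_f))^5.2]^0.04
LQ²/(gh_f) = 1.602; L/(gh_f) = 7.379
Term 1 = ε^1.25·(…)^4.75 = 1.06×10^-4; Term 2 = ν·Q^9.4·(…)^5.2 = 1.08×10^-5
D = 0.66·(1.06×10^-4 + 1.08×10^-5)^0.04 = 0.4594 m = 459 mm
Check: V = 2.81 m/s, Re = 2.98×10^6, f = 0.01462, h_f = 15.1 m ≈ 16.3 m ✓

D ≈ 459 mm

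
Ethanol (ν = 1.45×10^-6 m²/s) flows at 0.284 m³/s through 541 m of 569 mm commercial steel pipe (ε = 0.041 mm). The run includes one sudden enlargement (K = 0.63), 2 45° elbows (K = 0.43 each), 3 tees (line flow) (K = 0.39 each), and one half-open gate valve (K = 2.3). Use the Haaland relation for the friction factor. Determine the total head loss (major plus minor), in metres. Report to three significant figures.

V = 4Q/(πD²) = 1.117 m/s; V²/2g = 0.06358 m
Re = 4.38×10^5, ε/D = 7.21×10^-5 → f = 0.01419 (Haaland)
Major: h_f = f(L/D)·V²/2g = 0.01419·950.8·0.06358 = 0.8575 m
Minor: ΣK = 4.96; h_m = ΣK·V²/2g = 0.3153 m
Total H_L = 0.8575 + 0.3153 = 1.173 m

H_L ≈ 1.17 m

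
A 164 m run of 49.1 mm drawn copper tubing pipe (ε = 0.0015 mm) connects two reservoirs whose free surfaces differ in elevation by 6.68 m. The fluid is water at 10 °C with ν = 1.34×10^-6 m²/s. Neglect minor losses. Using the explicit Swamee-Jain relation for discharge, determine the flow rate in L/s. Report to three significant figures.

Swamee-Jain (Type II): Q = -0.965·√(gD⁵h_f/L)·ln[ε/(3.7D) + √(3.17ν²L/(gD³h_f))]
√(gD⁵h_f/L) = √(9.81·0.0491⁵·6.68/164) = 3.377×10^-4
ε/(3.7D) = 8.26×10^-6; √(3.17ν²L/(gD³h_f)) = 3.47×10^-4
Q = -0.965·3.377×10^-4·ln(3.552×10^-4) = 0.002588 m³/s
Check: V = 1.37 m/s, Re = 5.01×10^4, f = 0.02088, h_f = 6.64 m ≈ 6.68 m ✓

Q ≈ 2.59 L/s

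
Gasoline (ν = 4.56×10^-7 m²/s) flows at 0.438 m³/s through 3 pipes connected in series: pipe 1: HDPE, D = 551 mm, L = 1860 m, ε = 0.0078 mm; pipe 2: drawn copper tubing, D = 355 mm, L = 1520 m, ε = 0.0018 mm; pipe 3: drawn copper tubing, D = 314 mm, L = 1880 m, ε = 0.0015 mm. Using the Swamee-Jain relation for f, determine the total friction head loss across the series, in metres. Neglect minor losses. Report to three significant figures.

H ≈ 142 m

Pipe 1: V = 1.837 m/s, Re = 2.22×10^6, ε/D = 1.42×10^-5, f = 0.01074, h_1 = f(L/D)V²/2g = 6.235 m
Pipe 2: V = 4.425 m/s, Re = 3.45×10^6, ε/D = 5.07×10^-6, f = 0.009796, h_2 = f(L/D)V²/2g = 41.86 m
Pipe 3: V = 5.656 m/s, Re = 3.89×10^6, ε/D = 4.78×10^-6, f = 0.009626, h_3 = f(L/D)V²/2g = 93.98 m
Series → Q common, losses add: H = Σh = 142.1 m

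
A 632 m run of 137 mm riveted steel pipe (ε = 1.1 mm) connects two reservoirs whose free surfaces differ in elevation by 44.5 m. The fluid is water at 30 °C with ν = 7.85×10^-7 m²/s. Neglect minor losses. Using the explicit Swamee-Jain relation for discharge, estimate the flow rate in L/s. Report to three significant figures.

Swamee-Jain (Type II): Q = -0.965·√(gD⁵h_f/L)·ln[ε/(3.7D) + √(3.17ν²L/(gD³h_f))]
√(gD⁵h_f/L) = √(9.81·0.137⁵·44.5/632) = 0.005774
ε/(3.7D) = 0.00217; √(3.17ν²L/(gD³h_f)) = 3.32×10^-5
Q = -0.965·0.005774·ln(0.002203) = 0.03409 m³/s
Check: V = 2.31 m/s, Re = 4.04×10^5, f = 0.03551, h_f = 44.6 m ≈ 44.5 m ✓

Q ≈ 34.1 L/s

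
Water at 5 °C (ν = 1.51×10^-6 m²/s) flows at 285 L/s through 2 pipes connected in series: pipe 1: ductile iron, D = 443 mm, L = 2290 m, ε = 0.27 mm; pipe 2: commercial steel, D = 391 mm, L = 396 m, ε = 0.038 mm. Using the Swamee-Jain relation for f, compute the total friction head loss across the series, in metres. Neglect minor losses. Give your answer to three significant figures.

Pipe 1: V = 1.849 m/s, Re = 5.42×10^5, ε/D = 6.09×10^-4, f = 0.01836, h_1 = f(L/D)V²/2g = 16.54 m
Pipe 2: V = 2.374 m/s, Re = 6.15×10^5, ε/D = 9.72×10^-5, f = 0.01411, h_2 = f(L/D)V²/2g = 4.102 m
Series → Q common, losses add: H = Σh = 20.64 m

H ≈ 20.6 m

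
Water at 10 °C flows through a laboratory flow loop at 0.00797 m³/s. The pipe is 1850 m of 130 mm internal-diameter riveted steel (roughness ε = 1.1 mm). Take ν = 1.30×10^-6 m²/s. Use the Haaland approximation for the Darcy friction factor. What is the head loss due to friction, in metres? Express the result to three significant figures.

h_f ≈ 9.66 m

V = 4Q/(πD²) = 4·0.00797/(π·0.130²) = 0.6005 m/s
Re = VD/ν = 0.6005·0.130/1.30×10^-6 = 6.00×10^4 → turbulent
ε/D = 1.1/130 = 0.00846
Haaland: f = 0.03694
h_f = f(L/D)V²/(2g) = 0.03694·(1850/0.130)·0.6005²/(2·9.81) = 9.660 m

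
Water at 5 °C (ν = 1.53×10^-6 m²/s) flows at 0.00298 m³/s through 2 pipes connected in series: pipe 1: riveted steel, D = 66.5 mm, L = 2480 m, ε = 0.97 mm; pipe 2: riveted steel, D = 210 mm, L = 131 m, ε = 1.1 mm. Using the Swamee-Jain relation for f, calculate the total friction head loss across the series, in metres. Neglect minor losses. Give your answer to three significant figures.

Pipe 1: V = 0.8580 m/s, Re = 3.73×10^4, ε/D = 0.0146, f = 0.04496, h_1 = f(L/D)V²/2g = 62.90 m
Pipe 2: V = 0.08604 m/s, Re = 1.18×10^4, ε/D = 0.00524, f = 0.03769, h_2 = f(L/D)V²/2g = 0.008870 m
Series → Q common, losses add: H = Σh = 62.91 m

H ≈ 62.9 m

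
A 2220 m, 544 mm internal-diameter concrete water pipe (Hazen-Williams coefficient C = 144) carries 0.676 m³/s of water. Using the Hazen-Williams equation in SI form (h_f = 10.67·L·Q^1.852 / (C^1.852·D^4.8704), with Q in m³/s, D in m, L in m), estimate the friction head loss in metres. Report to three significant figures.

h_f ≈ 22.4 m

h_f = 10.67·2220·0.676^1.852 / (144^1.852·0.544^4.8704) = 22.39 m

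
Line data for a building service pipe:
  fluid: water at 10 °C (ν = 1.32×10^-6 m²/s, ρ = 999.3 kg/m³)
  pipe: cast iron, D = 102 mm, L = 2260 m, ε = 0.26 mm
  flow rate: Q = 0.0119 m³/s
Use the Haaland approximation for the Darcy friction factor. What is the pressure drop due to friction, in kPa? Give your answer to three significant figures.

Δp ≈ 616 kPa

V = 4Q/(πD²) = 4·0.0119/(π·0.102²) = 1.456 m/s
Re = VD/ν = 1.456·0.102/1.32×10^-6 = 1.13×10^5 → turbulent
ε/D = 0.26/102 = 0.00255
Haaland: f = 0.02622
h_f = f(L/D)V²/(2g) = 0.02622·(2260/0.102)·1.456²/(2·9.81) = 62.79 m
Δp = ρg·h_f = 999.3·9.81·62.79 = 615.6 kPa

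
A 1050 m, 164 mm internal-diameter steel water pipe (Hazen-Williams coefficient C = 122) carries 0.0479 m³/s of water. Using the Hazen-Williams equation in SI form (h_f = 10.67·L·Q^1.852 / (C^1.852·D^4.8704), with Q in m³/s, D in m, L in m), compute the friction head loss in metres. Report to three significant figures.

h_f = 10.67·1050·0.0479^1.852 / (122^1.852·0.164^4.8704) = 36.76 m

h_f ≈ 36.8 m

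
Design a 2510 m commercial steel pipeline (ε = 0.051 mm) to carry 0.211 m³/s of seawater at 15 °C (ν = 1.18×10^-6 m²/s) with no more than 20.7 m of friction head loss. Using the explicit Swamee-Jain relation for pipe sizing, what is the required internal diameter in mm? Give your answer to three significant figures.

D ≈ 369 mm

Swamee-Jain (Type III): D = 0.66·[ε^1.25·(LQ²/(gh_f))^4.75 + ν·Q^9.4·(L/(gh_f))^5.2]^0.04
LQ²/(gh_f) = 0.5503; L/(gh_f) = 12.36
Term 1 = ε^1.25·(…)^4.75 = 2.53×10^-7; Term 2 = ν·Q^9.4·(…)^5.2 = 2.50×10^-7
D = 0.66·(2.53×10^-7 + 2.50×10^-7)^0.04 = 0.3695 m = 369 mm
Check: V = 1.97 m/s, Re = 6.16×10^5, f = 0.01459, h_f = 19.6 m ≈ 20.7 m ✓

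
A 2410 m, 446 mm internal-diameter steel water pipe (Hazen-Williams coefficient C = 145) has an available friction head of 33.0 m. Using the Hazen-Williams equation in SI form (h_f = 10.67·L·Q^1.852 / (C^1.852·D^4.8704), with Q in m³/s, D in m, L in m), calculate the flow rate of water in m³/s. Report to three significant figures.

Q ≈ 0.476 m³/s

Rearranging: Q = [h_f·C^1.852·D^4.8704 / (10.67·L)]^(1/1.852)
Q = [33.0·145^1.852·0.446^4.8704 / (10.67·2410)]^0.540 = 0.4762 m³/s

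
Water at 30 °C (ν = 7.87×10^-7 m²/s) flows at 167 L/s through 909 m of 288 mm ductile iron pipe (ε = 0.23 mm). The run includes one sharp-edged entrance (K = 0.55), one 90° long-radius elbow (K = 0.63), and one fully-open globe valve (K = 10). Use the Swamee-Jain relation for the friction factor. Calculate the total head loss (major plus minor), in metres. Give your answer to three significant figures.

V = 4Q/(πD²) = 2.564 m/s; V²/2g = 0.3350 m
Re = 9.38×10^5, ε/D = 7.99×10^-4 → f = 0.01908 (Swamee-Jain)
Major: h_f = f(L/D)·V²/2g = 0.01908·3156·0.3350 = 20.17 m
Minor: ΣK = 11.2; h_m = ΣK·V²/2g = 3.745 m
Total H_L = 20.17 + 3.745 = 23.92 m

H_L ≈ 23.9 m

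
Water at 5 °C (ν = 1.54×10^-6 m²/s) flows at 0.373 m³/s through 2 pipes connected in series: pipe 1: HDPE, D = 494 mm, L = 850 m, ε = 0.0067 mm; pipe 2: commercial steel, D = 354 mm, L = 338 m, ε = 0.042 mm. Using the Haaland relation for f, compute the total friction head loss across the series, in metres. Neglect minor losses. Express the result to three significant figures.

Pipe 1: V = 1.946 m/s, Re = 6.24×10^5, ε/D = 1.36×10^-5, f = 0.01274, h_1 = f(L/D)V²/2g = 4.232 m
Pipe 2: V = 3.790 m/s, Re = 8.71×10^5, ε/D = 1.19×10^-4, f = 0.01374, h_2 = f(L/D)V²/2g = 9.601 m
Series → Q common, losses add: H = Σh = 13.83 m

H ≈ 13.8 m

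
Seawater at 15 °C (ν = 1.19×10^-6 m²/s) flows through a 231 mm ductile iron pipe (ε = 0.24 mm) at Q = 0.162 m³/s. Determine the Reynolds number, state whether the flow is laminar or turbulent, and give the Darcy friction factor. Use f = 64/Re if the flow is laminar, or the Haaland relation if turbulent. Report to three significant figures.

V = 4Q/(πD²) = 3.865 m/s
Re = VD/ν = 3.865·0.231/1.19×10^-6 = 7.50×10^5
Re > 4000 → turbulent; ε/D = 0.00104
Haaland: f = 0.02020

Re ≈ 7.50×10^5; turbulent; f ≈ 0.0202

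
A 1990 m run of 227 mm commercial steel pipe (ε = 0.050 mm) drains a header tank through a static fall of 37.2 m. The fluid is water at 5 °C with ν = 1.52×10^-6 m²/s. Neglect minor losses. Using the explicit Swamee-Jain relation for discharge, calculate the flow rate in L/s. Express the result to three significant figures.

Q ≈ 91.8 L/s

Swamee-Jain (Type II): Q = -0.965·√(gD⁵h_f/L)·ln[ε/(3.7D) + √(3.17ν²L/(gD³h_f))]
√(gD⁵h_f/L) = √(9.81·0.227⁵·37.2/1990) = 0.01051
ε/(3.7D) = 5.95×10^-5; √(3.17ν²L/(gD³h_f)) = 5.84×10^-5
Q = -0.965·0.01051·ln(1.180×10^-4) = 0.09177 m³/s
Check: V = 2.27 m/s, Re = 3.39×10^5, f = 0.01627, h_f = 37.4 m ≈ 37.2 m ✓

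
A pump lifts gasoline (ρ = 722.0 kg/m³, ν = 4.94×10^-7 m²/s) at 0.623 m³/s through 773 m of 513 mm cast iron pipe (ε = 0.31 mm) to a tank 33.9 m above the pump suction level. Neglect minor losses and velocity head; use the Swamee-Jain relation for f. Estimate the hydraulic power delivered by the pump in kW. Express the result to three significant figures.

V = 4Q/(πD²) = 3.014 m/s; Re = 3.13×10^6; ε/D = 6.04×10^-4; f = 0.01763
h_f = f(L/D)V²/2g = 12.30 m
Total head H = z + h_f = 33.9 + 12.30 = 46.20 m
P_hyd = ρgQH = 722.0·9.81·0.623·46.20 = 203.9 kW

P_hyd ≈ 204 kW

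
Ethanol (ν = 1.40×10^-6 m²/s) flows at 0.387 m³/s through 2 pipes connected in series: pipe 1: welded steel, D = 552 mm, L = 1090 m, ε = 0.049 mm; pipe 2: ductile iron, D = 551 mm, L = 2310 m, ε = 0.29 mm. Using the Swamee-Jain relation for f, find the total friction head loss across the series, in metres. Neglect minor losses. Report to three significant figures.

H ≈ 13.7 m

Pipe 1: V = 1.617 m/s, Re = 6.38×10^5, ε/D = 8.88×10^-5, f = 0.01394, h_1 = f(L/D)V²/2g = 3.669 m
Pipe 2: V = 1.623 m/s, Re = 6.39×10^5, ε/D = 5.26×10^-4, f = 0.01775, h_2 = f(L/D)V²/2g = 9.988 m
Series → Q common, losses add: H = Σh = 13.66 m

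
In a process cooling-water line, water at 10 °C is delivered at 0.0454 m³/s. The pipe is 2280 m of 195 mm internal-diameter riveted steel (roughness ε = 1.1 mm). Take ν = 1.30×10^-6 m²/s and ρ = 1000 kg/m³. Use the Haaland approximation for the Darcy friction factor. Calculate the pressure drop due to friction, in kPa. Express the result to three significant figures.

V = 4Q/(πD²) = 4·0.0454/(π·0.195²) = 1.520 m/s
Re = VD/ν = 1.520·0.195/1.30×10^-6 = 2.28×10^5 → turbulent
ε/D = 1.1/195 = 0.00564
Haaland: f = 0.03192
h_f = f(L/D)V²/(2g) = 0.03192·(2280/0.195)·1.520²/(2·9.81) = 43.96 m
Δp = ρg·h_f = 1000·9.81·43.96 = 431.3 kPa

Δp ≈ 431 kPa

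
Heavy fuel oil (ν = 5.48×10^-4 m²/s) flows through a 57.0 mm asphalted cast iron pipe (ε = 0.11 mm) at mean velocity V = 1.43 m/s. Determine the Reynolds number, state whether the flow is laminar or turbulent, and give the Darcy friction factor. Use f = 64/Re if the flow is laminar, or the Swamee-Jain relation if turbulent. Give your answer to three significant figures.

Re ≈ 149; laminar; f = 64/Re ≈ 0.430

Re = VD/ν = 1.430·0.0570/5.48×10^-4 = 149
Re < 2300 → laminar → f = 64/Re = 0.4303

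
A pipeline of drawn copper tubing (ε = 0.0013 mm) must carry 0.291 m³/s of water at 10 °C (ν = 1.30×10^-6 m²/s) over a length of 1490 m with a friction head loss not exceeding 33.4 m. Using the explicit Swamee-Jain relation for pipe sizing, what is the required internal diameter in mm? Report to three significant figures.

Swamee-Jain (Type III): D = 0.66·[ε^1.25·(LQ²/(gh_f))^4.75 + ν·Q^9.4·(L/(gh_f))^5.2]^0.04
LQ²/(gh_f) = 0.3851; L/(gh_f) = 4.547
Term 1 = ε^1.25·(…)^4.75 = 4.72×10^-10; Term 2 = ν·Q^9.4·(…)^5.2 = 3.13×10^-8
D = 0.66·(4.72×10^-10 + 3.13×10^-8)^0.04 = 0.3308 m = 331 mm
Check: V = 3.39 m/s, Re = 8.62×10^5, f = 0.01199, h_f = 31.6 m ≈ 33.4 m ✓

D ≈ 331 mm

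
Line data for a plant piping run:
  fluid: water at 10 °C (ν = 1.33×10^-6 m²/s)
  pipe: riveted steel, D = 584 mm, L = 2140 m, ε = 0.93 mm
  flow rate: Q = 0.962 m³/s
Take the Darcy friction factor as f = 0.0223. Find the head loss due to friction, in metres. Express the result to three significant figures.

h_f ≈ 53.7 m

V = 4Q/(πD²) = 4·0.962/(π·0.584²) = 3.591 m/s
h_f = f(L/D)V²/(2g) = 0.02230·(2140/0.584)·3.591²/(2·9.81) = 53.72 m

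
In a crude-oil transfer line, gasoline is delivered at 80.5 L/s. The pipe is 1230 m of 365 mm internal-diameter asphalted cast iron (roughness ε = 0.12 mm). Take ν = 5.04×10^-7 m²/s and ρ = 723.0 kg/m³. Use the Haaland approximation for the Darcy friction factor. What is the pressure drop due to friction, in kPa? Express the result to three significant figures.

V = 4Q/(πD²) = 4·0.0805/(π·0.365²) = 0.7693 m/s
Re = VD/ν = 0.7693·0.365/5.04×10^-7 = 5.57×10^5 → turbulent
ε/D = 0.12/365 = 3.29×10^-4
Haaland: f = 0.01628
h_f = f(L/D)V²/(2g) = 0.01628·(1230/0.365)·0.7693²/(2·9.81) = 1.655 m
Δp = ρg·h_f = 723.0·9.81·1.655 = 11.74 kPa

Δp ≈ 11.7 kPa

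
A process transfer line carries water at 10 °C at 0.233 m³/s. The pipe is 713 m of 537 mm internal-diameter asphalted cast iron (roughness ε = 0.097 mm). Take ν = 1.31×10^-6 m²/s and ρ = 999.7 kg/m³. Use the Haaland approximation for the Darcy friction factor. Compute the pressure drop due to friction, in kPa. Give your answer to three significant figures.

Δp ≈ 10.8 kPa

V = 4Q/(πD²) = 4·0.233/(π·0.537²) = 1.029 m/s
Re = VD/ν = 1.029·0.537/1.31×10^-6 = 4.22×10^5 → turbulent
ε/D = 0.097/537 = 1.81×10^-4
Haaland: f = 0.01534
h_f = f(L/D)V²/(2g) = 0.01534·(713/0.537)·1.029²/(2·9.81) = 1.099 m
Δp = ρg·h_f = 999.7·9.81·1.099 = 10.78 kPa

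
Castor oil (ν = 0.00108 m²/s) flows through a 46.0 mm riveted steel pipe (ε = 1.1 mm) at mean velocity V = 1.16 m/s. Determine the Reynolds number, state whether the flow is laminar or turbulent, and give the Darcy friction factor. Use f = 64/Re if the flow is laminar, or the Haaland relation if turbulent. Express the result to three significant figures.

Re ≈ 49.4; laminar; f = 64/Re ≈ 1.30

Re = VD/ν = 1.160·0.0460/0.00108 = 49.4
Re < 2300 → laminar → f = 64/Re = 1.295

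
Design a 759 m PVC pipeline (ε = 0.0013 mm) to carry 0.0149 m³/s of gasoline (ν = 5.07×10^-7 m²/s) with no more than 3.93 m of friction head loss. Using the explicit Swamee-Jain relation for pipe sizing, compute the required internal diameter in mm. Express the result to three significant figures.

D ≈ 141 mm

Swamee-Jain (Type III): D = 0.66·[ε^1.25·(LQ²/(gh_f))^4.75 + ν·Q^9.4·(L/(gh_f))^5.2]^0.04
LQ²/(gh_f) = 0.004371; L/(gh_f) = 19.69
Term 1 = ε^1.25·(…)^4.75 = 2.72×10^-19; Term 2 = ν·Q^9.4·(…)^5.2 = 1.83×10^-17
D = 0.66·(2.72×10^-19 + 1.83×10^-17)^0.04 = 0.1414 m = 141 mm
Check: V = 0.949 m/s, Re = 2.65×10^5, f = 0.01482, h_f = 3.66 m ≈ 3.93 m ✓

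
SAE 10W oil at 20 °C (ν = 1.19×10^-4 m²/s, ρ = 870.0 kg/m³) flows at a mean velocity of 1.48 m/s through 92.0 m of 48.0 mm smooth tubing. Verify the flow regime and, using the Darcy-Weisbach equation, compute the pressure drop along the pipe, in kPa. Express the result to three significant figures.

Re = VD/ν = 1.48·0.04800/1.19×10^-4 = 597 → laminar (Re < 2300)
f = 64/Re = 0.1072
h_f = f(L/D)V²/(2g) = 0.1072·(92.0/0.04800)·1.48²/(2·9.81) = 22.94 m
Δp = ρg·h_f = 870.0·9.81·22.94 = 195.8 kPa

Δp ≈ 196 kPa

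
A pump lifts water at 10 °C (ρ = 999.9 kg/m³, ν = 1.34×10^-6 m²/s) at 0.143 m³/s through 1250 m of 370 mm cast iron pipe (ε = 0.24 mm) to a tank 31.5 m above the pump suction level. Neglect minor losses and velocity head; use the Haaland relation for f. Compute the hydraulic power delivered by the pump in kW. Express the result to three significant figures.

P_hyd ≈ 52.2 kW

V = 4Q/(πD²) = 1.330 m/s; Re = 3.67×10^5; ε/D = 6.49×10^-4; f = 0.01870
h_f = f(L/D)V²/2g = 5.694 m
Total head H = z + h_f = 31.5 + 5.694 = 37.19 m
P_hyd = ρgQH = 999.9·9.81·0.143·37.19 = 52.17 kW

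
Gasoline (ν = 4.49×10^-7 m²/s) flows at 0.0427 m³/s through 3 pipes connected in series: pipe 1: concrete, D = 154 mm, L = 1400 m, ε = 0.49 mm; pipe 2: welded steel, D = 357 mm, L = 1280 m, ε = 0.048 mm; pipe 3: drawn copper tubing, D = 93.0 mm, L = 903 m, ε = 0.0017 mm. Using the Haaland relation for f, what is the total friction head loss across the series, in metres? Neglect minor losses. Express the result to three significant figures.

H ≈ 291 m

Pipe 1: V = 2.292 m/s, Re = 7.86×10^5, ε/D = 0.00318, f = 0.02681, h_1 = f(L/D)V²/2g = 65.27 m
Pipe 2: V = 0.4266 m/s, Re = 3.39×10^5, ε/D = 1.34×10^-4, f = 0.01529, h_2 = f(L/D)V²/2g = 0.5085 m
Pipe 3: V = 6.286 m/s, Re = 1.30×10^6, ε/D = 1.83×10^-5, f = 0.01150, h_3 = f(L/D)V²/2g = 224.8 m
Series → Q common, losses add: H = Σh = 290.6 m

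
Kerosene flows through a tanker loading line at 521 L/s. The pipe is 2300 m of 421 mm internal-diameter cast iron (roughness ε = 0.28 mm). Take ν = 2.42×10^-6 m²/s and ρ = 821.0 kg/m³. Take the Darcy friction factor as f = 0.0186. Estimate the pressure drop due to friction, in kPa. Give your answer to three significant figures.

Δp ≈ 584 kPa

V = 4Q/(πD²) = 4·0.521/(π·0.421²) = 3.743 m/s
h_f = f(L/D)V²/(2g) = 0.01860·(2300/0.421)·3.743²/(2·9.81) = 72.55 m
Δp = ρg·h_f = 821.0·9.81·72.55 = 584.3 kPa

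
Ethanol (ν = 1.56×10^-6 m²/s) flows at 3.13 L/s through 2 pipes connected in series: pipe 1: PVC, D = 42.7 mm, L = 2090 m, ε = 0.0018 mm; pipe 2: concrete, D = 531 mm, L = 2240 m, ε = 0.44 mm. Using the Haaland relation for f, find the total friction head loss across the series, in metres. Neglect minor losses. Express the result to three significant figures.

Pipe 1: V = 2.186 m/s, Re = 5.98×10^4, ε/D = 4.22×10^-5, f = 0.02002, h_1 = f(L/D)V²/2g = 238.7 m
Pipe 2: V = 0.01413 m/s, Re = 4810, ε/D = 8.29×10^-4, f = 0.03889, h_2 = f(L/D)V²/2g = 0.001670 m
Series → Q common, losses add: H = Σh = 238.7 m

H ≈ 239 m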